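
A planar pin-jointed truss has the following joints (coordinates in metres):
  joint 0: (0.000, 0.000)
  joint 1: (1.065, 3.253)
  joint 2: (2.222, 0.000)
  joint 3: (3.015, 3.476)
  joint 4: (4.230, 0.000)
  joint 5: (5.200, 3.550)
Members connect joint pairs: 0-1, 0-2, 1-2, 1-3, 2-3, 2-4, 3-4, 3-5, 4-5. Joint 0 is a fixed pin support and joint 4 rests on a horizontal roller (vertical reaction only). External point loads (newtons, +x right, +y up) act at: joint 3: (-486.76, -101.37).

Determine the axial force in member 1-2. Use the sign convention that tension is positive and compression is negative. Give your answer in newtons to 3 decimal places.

N=6 nodes, M=9 members, R=3 reactions → 2N=12, M+R=12
member 0 (0-1): L=3.4229, (cx,cy)=(0.3111,0.9504)
member 1 (0-2): L=2.2220, (cx,cy)=(1.0000,0.0000)
member 2 (1-2): L=3.4526, (cx,cy)=(0.3351,-0.9422)
member 3 (1-3): L=1.9627, (cx,cy)=(0.9935,0.1136)
member 4 (2-3): L=3.5653, (cx,cy)=(0.2224,0.9750)
member 5 (2-4): L=2.0080, (cx,cy)=(1.0000,0.0000)
member 6 (3-4): L=3.6822, (cx,cy)=(0.3300,-0.9440)
member 7 (3-5): L=2.1863, (cx,cy)=(0.9994,0.0338)
member 8 (4-5): L=3.6801, (cx,cy)=(0.2636,0.9646)
solve A·x = −loads:
  F[0-1] = -451.5234 N (compression)
  F[0-2] = -346.2731 N (compression)
  F[1-2] = +421.2592 N (tension)
  F[1-3] = -283.4895 N (compression)
  F[2-3] = -407.0996 N (compression)
  F[2-4] = -114.5587 N (compression)
  F[3-4] = +347.1863 N (tension)
  F[3-5] = +0.0000 N (tension)
  F[4-5] = +0.0000 N (tension)
  Rx@0 = +486.7600 N
  Ry@0 = +429.1117 N
  Ry@4 = -327.7417 N

421.259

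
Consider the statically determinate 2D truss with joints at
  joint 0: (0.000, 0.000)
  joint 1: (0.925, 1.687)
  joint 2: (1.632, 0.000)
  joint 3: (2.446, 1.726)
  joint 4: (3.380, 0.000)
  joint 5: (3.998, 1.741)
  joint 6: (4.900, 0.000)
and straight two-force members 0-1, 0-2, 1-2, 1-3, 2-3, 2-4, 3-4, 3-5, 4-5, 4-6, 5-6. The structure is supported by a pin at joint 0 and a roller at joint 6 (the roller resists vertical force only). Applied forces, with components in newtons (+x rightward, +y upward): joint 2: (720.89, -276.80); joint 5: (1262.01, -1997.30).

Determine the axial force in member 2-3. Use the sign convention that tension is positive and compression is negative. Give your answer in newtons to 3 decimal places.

N=7 nodes, M=11 members, R=3 reactions → 2N=14, M+R=14
member 0 (0-1): L=1.9240, (cx,cy)=(0.4808,0.8768)
member 1 (0-2): L=1.6320, (cx,cy)=(1.0000,0.0000)
member 2 (1-2): L=1.8292, (cx,cy)=(0.3865,-0.9223)
member 3 (1-3): L=1.5215, (cx,cy)=(0.9997,0.0256)
member 4 (2-3): L=1.9083, (cx,cy)=(0.4266,0.9045)
member 5 (2-4): L=1.7480, (cx,cy)=(1.0000,0.0000)
member 6 (3-4): L=1.9625, (cx,cy)=(0.4759,-0.8795)
member 7 (3-5): L=1.5521, (cx,cy)=(1.0000,0.0097)
member 8 (4-5): L=1.8474, (cx,cy)=(0.3345,0.9424)
member 9 (4-6): L=1.5200, (cx,cy)=(1.0000,0.0000)
member 10 (5-6): L=1.9608, (cx,cy)=(0.4600,-0.8879)
solve A·x = −loads:
  F[0-1] = -118.4651 N (compression)
  F[0-2] = +2039.8558 N (tension)
  F[1-2] = +109.8642 N (tension)
  F[1-3] = -99.4528 N (compression)
  F[2-3] = +194.0095 N (tension)
  F[2-4] = +1278.6746 N (tension)
  F[3-4] = -195.7794 N (compression)
  F[3-5] = +76.5147 N (tension)
  F[4-5] = +182.7117 N (tension)
  F[4-6] = +1124.3785 N (tension)
  F[5-6] = -2444.1979 N (compression)
  Rx@0 = -1982.9000 N
  Ry@0 = +103.8750 N
  Ry@6 = +2170.2250 N

194.009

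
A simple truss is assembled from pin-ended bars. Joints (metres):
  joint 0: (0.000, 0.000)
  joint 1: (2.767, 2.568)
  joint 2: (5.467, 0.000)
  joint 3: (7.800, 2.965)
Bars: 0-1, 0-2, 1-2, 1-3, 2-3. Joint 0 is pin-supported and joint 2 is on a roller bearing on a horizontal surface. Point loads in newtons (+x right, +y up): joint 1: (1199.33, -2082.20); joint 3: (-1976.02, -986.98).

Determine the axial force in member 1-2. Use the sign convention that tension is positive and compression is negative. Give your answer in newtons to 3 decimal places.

N=4 nodes, M=5 members, R=3 reactions → 2N=8, M+R=8
member 0 (0-1): L=3.7750, (cx,cy)=(0.7330,0.6803)
member 1 (0-2): L=5.4670, (cx,cy)=(1.0000,0.0000)
member 2 (1-2): L=3.7262, (cx,cy)=(0.7246,-0.6892)
member 3 (1-3): L=5.0486, (cx,cy)=(0.9969,0.0786)
member 4 (2-3): L=3.7728, (cx,cy)=(0.6184,0.7859)
solve A·x = −loads:
  F[0-1] = -1639.7913 N (compression)
  F[0-2] = +425.2323 N (tension)
  F[1-2] = -1549.0879 N (compression)
  F[1-3] = -1282.7595 N (compression)
  F[2-3] = -1127.5302 N (compression)
  Rx@0 = +776.6900 N
  Ry@0 = +1115.4812 N
  Ry@2 = +1953.6988 N

-1549.088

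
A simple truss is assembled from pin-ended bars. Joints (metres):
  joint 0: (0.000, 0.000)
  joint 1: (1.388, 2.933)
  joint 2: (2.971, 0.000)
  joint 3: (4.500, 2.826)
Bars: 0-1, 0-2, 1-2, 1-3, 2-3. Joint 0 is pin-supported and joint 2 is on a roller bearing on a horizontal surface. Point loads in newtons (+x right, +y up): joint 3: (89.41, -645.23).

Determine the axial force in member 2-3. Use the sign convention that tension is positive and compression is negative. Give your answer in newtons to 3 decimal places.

N=4 nodes, M=5 members, R=3 reactions → 2N=8, M+R=8
member 0 (0-1): L=3.2448, (cx,cy)=(0.4278,0.9039)
member 1 (0-2): L=2.9710, (cx,cy)=(1.0000,0.0000)
member 2 (1-2): L=3.3329, (cx,cy)=(0.4750,-0.8800)
member 3 (1-3): L=3.1138, (cx,cy)=(0.9994,-0.0344)
member 4 (2-3): L=3.2131, (cx,cy)=(0.4759,0.8795)
solve A·x = −loads:
  F[0-1] = +461.4570 N (tension)
  F[0-2] = -107.9806 N (compression)
  F[1-2] = -490.8027 N (compression)
  F[1-3] = +430.7559 N (tension)
  F[2-3] = -716.7865 N (compression)
  Rx@0 = -89.4100 N
  Ry@0 = -417.1085 N
  Ry@2 = +1062.3385 N

-716.787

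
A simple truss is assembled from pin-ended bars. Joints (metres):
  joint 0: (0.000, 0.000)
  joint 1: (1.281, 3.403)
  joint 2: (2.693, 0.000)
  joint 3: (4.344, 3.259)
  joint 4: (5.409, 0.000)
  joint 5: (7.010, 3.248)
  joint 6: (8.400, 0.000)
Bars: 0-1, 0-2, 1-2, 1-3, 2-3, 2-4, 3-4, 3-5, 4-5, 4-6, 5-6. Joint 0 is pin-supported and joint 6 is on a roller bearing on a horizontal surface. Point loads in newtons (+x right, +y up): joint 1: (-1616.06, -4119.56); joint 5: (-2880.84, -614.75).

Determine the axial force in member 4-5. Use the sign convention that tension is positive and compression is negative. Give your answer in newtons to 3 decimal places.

N=7 nodes, M=11 members, R=3 reactions → 2N=14, M+R=14
member 0 (0-1): L=3.6361, (cx,cy)=(0.3523,0.9359)
member 1 (0-2): L=2.6930, (cx,cy)=(1.0000,0.0000)
member 2 (1-2): L=3.6843, (cx,cy)=(0.3832,-0.9236)
member 3 (1-3): L=3.0664, (cx,cy)=(0.9989,-0.0470)
member 4 (2-3): L=3.6533, (cx,cy)=(0.4519,0.8921)
member 5 (2-4): L=2.7160, (cx,cy)=(1.0000,0.0000)
member 6 (3-4): L=3.4286, (cx,cy)=(0.3106,-0.9505)
member 7 (3-5): L=2.6660, (cx,cy)=(1.0000,-0.0041)
member 8 (4-5): L=3.6211, (cx,cy)=(0.4421,0.8970)
member 9 (4-6): L=2.9910, (cx,cy)=(1.0000,0.0000)
member 10 (5-6): L=3.5329, (cx,cy)=(0.3934,-0.9193)
solve A·x = −loads:
  F[0-1] = -5728.9730 N (compression)
  F[0-2] = -2478.5909 N (compression)
  F[1-2] = +1392.4317 N (tension)
  F[1-3] = -936.9275 N (compression)
  F[2-3] = -1441.7336 N (compression)
  F[2-4] = -1293.4046 N (compression)
  F[3-4] = +1315.4201 N (tension)
  F[3-5] = -1996.0512 N (compression)
  F[4-5] = -1393.9975 N (compression)
  F[4-6] = -268.4844 N (compression)
  F[5-6] = +682.4008 N (tension)
  Rx@0 = +4496.9000 N
  Ry@0 = +5361.6751 N
  Ry@6 = -627.3651 N

-1393.997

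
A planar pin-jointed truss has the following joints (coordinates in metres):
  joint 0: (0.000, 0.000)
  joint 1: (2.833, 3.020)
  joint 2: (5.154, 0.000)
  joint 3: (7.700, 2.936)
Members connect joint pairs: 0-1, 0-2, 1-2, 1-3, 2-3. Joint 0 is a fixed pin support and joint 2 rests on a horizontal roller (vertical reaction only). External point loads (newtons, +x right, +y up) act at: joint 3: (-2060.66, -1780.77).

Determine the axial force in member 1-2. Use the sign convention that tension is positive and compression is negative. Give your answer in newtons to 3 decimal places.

382.112

N=4 nodes, M=5 members, R=3 reactions → 2N=8, M+R=8
member 0 (0-1): L=4.1408, (cx,cy)=(0.6842,0.7293)
member 1 (0-2): L=5.1540, (cx,cy)=(1.0000,0.0000)
member 2 (1-2): L=3.8089, (cx,cy)=(0.6094,-0.7929)
member 3 (1-3): L=4.8677, (cx,cy)=(0.9999,-0.0173)
member 4 (2-3): L=3.8862, (cx,cy)=(0.6551,0.7555)
solve A·x = −loads:
  F[0-1] = -403.3728 N (compression)
  F[0-2] = -1784.6860 N (compression)
  F[1-2] = +382.1125 N (tension)
  F[1-3] = -508.8969 N (compression)
  F[2-3] = -2368.6915 N (compression)
  Rx@0 = +2060.6600 N
  Ry@0 = +294.1904 N
  Ry@2 = +1486.5796 N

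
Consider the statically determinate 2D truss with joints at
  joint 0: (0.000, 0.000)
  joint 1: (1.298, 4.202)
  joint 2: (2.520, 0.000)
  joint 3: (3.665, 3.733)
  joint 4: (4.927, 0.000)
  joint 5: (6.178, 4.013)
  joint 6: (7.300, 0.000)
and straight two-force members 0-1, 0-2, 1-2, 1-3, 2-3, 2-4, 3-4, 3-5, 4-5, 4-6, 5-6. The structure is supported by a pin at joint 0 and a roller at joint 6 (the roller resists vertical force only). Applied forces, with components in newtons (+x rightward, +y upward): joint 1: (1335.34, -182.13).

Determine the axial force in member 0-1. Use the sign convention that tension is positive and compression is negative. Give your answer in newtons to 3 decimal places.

N=7 nodes, M=11 members, R=3 reactions → 2N=14, M+R=14
member 0 (0-1): L=4.3979, (cx,cy)=(0.2951,0.9555)
member 1 (0-2): L=2.5200, (cx,cy)=(1.0000,0.0000)
member 2 (1-2): L=4.3761, (cx,cy)=(0.2792,-0.9602)
member 3 (1-3): L=2.4130, (cx,cy)=(0.9809,-0.1944)
member 4 (2-3): L=3.9047, (cx,cy)=(0.2932,0.9560)
member 5 (2-4): L=2.4070, (cx,cy)=(1.0000,0.0000)
member 6 (3-4): L=3.9405, (cx,cy)=(0.3203,-0.9473)
member 7 (3-5): L=2.5286, (cx,cy)=(0.9938,0.1107)
member 8 (4-5): L=4.2035, (cx,cy)=(0.2976,0.9547)
member 9 (4-6): L=2.3730, (cx,cy)=(1.0000,0.0000)
member 10 (5-6): L=4.1669, (cx,cy)=(0.2693,-0.9631)
solve A·x = −loads:
  F[0-1] = +647.7527 N (tension)
  F[0-2] = +1144.1621 N (tension)
  F[1-2] = -634.6875 N (compression)
  F[1-3] = -985.7267 N (compression)
  F[2-3] = +637.4631 N (tension)
  F[2-4] = +779.9990 N (tension)
  F[3-4] = -903.2796 N (compression)
  F[3-5] = -493.7514 N (compression)
  F[4-5] = +896.3183 N (tension)
  F[4-6] = +223.9604 N (tension)
  F[5-6] = -831.7475 N (compression)
  Rx@0 = -1335.3400 N
  Ry@0 = -618.8979 N
  Ry@6 = +801.0279 N

647.753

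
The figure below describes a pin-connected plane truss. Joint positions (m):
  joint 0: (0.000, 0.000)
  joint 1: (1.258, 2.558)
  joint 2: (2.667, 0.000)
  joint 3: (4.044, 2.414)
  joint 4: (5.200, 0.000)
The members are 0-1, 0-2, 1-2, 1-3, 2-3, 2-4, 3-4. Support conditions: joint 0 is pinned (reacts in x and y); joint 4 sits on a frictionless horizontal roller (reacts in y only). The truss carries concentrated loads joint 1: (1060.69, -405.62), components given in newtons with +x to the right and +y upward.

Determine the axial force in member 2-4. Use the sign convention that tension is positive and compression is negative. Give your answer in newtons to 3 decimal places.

N=5 nodes, M=7 members, R=3 reactions → 2N=10, M+R=10
member 0 (0-1): L=2.8506, (cx,cy)=(0.4413,0.8974)
member 1 (0-2): L=2.6670, (cx,cy)=(1.0000,0.0000)
member 2 (1-2): L=2.9204, (cx,cy)=(0.4825,-0.8759)
member 3 (1-3): L=2.7897, (cx,cy)=(0.9987,-0.0516)
member 4 (2-3): L=2.7791, (cx,cy)=(0.4955,0.8686)
member 5 (2-4): L=2.5330, (cx,cy)=(1.0000,0.0000)
member 6 (3-4): L=2.6765, (cx,cy)=(0.4319,-0.9019)
solve A·x = −loads:
  F[0-1] = +238.7983 N (tension)
  F[0-2] = +955.3058 N (tension)
  F[1-2] = -670.4428 N (compression)
  F[1-3] = -632.6802 N (compression)
  F[2-3] = +676.0717 N (tension)
  F[2-4] = +296.8567 N (tension)
  F[3-4] = -687.3196 N (compression)
  Rx@0 = -1060.6900 N
  Ry@0 = -214.2867 N
  Ry@4 = +619.9067 N

296.857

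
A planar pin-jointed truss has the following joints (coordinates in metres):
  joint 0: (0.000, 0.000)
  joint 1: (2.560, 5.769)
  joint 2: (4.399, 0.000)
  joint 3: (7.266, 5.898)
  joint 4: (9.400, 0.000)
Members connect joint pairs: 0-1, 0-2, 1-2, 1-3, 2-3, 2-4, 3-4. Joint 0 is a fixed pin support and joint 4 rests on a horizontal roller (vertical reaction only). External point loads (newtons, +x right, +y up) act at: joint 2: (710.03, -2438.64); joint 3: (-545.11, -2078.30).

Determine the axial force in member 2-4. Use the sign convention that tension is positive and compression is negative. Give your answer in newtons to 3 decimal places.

N=5 nodes, M=7 members, R=3 reactions → 2N=10, M+R=10
member 0 (0-1): L=6.3115, (cx,cy)=(0.4056,0.9140)
member 1 (0-2): L=4.3990, (cx,cy)=(1.0000,0.0000)
member 2 (1-2): L=6.0550, (cx,cy)=(0.3037,-0.9528)
member 3 (1-3): L=4.7078, (cx,cy)=(0.9996,0.0274)
member 4 (2-3): L=6.5579, (cx,cy)=(0.4372,0.8994)
member 5 (2-4): L=5.0010, (cx,cy)=(1.0000,0.0000)
member 6 (3-4): L=6.2722, (cx,cy)=(0.3402,-0.9403)
solve A·x = −loads:
  F[0-1] = -2309.7884 N (compression)
  F[0-2] = +1101.7913 N (tension)
  F[1-2] = +2170.0116 N (tension)
  F[1-3] = -1596.5356 N (compression)
  F[2-3] = +412.6579 N (tension)
  F[2-4] = +870.4194 N (tension)
  F[3-4] = -2558.3108 N (compression)
  Rx@0 = -164.9200 N
  Ry@0 = +2111.2542 N
  Ry@4 = +2405.6858 N

870.419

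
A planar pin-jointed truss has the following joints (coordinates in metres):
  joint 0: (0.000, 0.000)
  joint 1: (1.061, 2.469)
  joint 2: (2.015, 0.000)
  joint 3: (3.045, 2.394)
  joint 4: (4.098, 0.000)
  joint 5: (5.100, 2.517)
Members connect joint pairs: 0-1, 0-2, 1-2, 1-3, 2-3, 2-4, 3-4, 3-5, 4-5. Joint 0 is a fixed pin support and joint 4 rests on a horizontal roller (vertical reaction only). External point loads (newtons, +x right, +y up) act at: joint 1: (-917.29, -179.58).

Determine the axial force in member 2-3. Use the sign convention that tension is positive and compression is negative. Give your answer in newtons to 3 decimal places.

N=6 nodes, M=9 members, R=3 reactions → 2N=12, M+R=12
member 0 (0-1): L=2.6873, (cx,cy)=(0.3948,0.9188)
member 1 (0-2): L=2.0150, (cx,cy)=(1.0000,0.0000)
member 2 (1-2): L=2.6469, (cx,cy)=(0.3604,-0.9328)
member 3 (1-3): L=1.9854, (cx,cy)=(0.9993,-0.0378)
member 4 (2-3): L=2.6062, (cx,cy)=(0.3952,0.9186)
member 5 (2-4): L=2.0830, (cx,cy)=(1.0000,0.0000)
member 6 (3-4): L=2.6153, (cx,cy)=(0.4026,-0.9154)
member 7 (3-5): L=2.0587, (cx,cy)=(0.9982,0.0597)
member 8 (4-5): L=2.7091, (cx,cy)=(0.3699,0.9291)
solve A·x = −loads:
  F[0-1] = -746.3787 N (compression)
  F[0-2] = -622.6067 N (compression)
  F[1-2] = +525.0709 N (tension)
  F[1-3] = +433.6693 N (tension)
  F[2-3] = -533.1883 N (compression)
  F[2-4] = -222.6355 N (compression)
  F[3-4] = +552.9622 N (tension)
  F[3-5] = -0.0000 N (compression)
  F[4-5] = +0.0000 N (tension)
  Rx@0 = +917.2900 N
  Ry@0 = +685.7427 N
  Ry@4 = -506.1627 N

-533.188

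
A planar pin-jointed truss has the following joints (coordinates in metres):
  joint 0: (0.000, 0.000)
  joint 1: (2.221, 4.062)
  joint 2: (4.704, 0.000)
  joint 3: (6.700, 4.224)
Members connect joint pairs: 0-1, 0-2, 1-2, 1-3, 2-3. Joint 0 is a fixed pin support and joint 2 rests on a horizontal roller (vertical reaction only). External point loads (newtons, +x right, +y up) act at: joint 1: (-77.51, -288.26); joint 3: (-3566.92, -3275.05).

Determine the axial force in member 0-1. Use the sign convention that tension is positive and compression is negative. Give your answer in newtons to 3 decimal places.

N=4 nodes, M=5 members, R=3 reactions → 2N=8, M+R=8
member 0 (0-1): L=4.6295, (cx,cy)=(0.4797,0.8774)
member 1 (0-2): L=4.7040, (cx,cy)=(1.0000,0.0000)
member 2 (1-2): L=4.7608, (cx,cy)=(0.5216,-0.8532)
member 3 (1-3): L=4.4819, (cx,cy)=(0.9993,0.0361)
member 4 (2-3): L=4.6719, (cx,cy)=(0.4272,0.9041)
solve A·x = −loads:
  F[0-1] = -2316.3331 N (compression)
  F[0-2] = -2533.1813 N (compression)
  F[1-2] = +1957.0608 N (tension)
  F[1-3] = -2055.7910 N (compression)
  F[2-3] = -3540.1030 N (compression)
  Rx@0 = +3644.4300 N
  Ry@0 = +2032.3694 N
  Ry@2 = +1530.9406 N

-2316.333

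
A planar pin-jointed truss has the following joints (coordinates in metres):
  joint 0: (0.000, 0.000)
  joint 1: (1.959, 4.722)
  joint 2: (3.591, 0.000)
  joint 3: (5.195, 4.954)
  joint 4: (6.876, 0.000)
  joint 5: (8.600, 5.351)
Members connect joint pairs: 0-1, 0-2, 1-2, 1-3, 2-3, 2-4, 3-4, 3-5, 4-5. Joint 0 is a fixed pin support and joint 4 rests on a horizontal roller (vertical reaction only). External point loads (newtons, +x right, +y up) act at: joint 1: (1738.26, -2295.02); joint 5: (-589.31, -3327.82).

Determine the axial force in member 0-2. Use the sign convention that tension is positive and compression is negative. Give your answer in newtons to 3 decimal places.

N=6 nodes, M=9 members, R=3 reactions → 2N=12, M+R=12
member 0 (0-1): L=5.1122, (cx,cy)=(0.3832,0.9237)
member 1 (0-2): L=3.5910, (cx,cy)=(1.0000,0.0000)
member 2 (1-2): L=4.9961, (cx,cy)=(0.3267,-0.9451)
member 3 (1-3): L=3.2443, (cx,cy)=(0.9974,0.0715)
member 4 (2-3): L=5.2072, (cx,cy)=(0.3080,0.9514)
member 5 (2-4): L=3.2850, (cx,cy)=(1.0000,0.0000)
member 6 (3-4): L=5.2314, (cx,cy)=(0.3213,-0.9470)
member 7 (3-5): L=3.4281, (cx,cy)=(0.9933,0.1158)
member 8 (4-5): L=5.6219, (cx,cy)=(0.3067,0.9518)
solve A·x = −loads:
  F[0-1] = -77.5903 N (compression)
  F[0-2] = +1178.6825 N (tension)
  F[1-2] = -2426.3863 N (compression)
  F[1-3] = -977.9004 N (compression)
  F[2-3] = +2410.4922 N (tension)
  F[2-4] = -356.4292 N (compression)
  F[3-4] = -2286.0927 N (compression)
  F[3-5] = +505.1009 N (tension)
  F[4-5] = -3557.7293 N (compression)
  Rx@0 = -1148.9500 N
  Ry@0 = +71.6675 N
  Ry@4 = +5551.1725 N

1178.682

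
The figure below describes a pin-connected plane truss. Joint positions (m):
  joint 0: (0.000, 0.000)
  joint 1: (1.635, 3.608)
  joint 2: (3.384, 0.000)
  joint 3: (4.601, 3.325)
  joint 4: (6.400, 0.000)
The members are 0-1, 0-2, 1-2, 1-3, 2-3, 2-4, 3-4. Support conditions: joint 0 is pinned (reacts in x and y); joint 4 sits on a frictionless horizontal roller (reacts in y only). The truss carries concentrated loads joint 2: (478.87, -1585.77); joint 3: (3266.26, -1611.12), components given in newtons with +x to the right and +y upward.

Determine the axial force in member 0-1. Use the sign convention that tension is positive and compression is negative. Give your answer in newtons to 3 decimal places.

N=5 nodes, M=7 members, R=3 reactions → 2N=10, M+R=10
member 0 (0-1): L=3.9612, (cx,cy)=(0.4128,0.9108)
member 1 (0-2): L=3.3840, (cx,cy)=(1.0000,0.0000)
member 2 (1-2): L=4.0096, (cx,cy)=(0.4362,-0.8998)
member 3 (1-3): L=2.9795, (cx,cy)=(0.9955,-0.0950)
member 4 (2-3): L=3.5407, (cx,cy)=(0.3437,0.9391)
member 5 (2-4): L=3.0160, (cx,cy)=(1.0000,0.0000)
member 6 (3-4): L=3.7805, (cx,cy)=(0.4759,-0.8795)
solve A·x = −loads:
  F[0-1] = +545.3796 N (tension)
  F[0-2] = +3520.0210 N (tension)
  F[1-2] = -603.8419 N (compression)
  F[1-3] = +490.7272 N (tension)
  F[2-3] = +2267.2710 N (tension)
  F[2-4] = +1998.4560 N (tension)
  F[3-4] = -4199.6231 N (compression)
  Rx@0 = -3745.1300 N
  Ry@0 = -496.7543 N
  Ry@4 = +3693.6443 N

545.380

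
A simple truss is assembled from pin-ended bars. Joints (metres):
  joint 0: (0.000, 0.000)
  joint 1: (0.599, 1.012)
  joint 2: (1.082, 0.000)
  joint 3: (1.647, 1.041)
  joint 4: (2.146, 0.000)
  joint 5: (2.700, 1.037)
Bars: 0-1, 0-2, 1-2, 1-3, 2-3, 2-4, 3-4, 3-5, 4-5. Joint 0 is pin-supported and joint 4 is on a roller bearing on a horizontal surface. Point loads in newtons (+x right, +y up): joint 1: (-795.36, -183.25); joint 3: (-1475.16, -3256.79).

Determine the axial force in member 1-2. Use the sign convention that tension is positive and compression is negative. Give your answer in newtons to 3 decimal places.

N=6 nodes, M=9 members, R=3 reactions → 2N=12, M+R=12
member 0 (0-1): L=1.1760, (cx,cy)=(0.5094,0.8606)
member 1 (0-2): L=1.0820, (cx,cy)=(1.0000,0.0000)
member 2 (1-2): L=1.1214, (cx,cy)=(0.4307,-0.9025)
member 3 (1-3): L=1.0484, (cx,cy)=(0.9996,0.0277)
member 4 (2-3): L=1.1844, (cx,cy)=(0.4770,0.8789)
member 5 (2-4): L=1.0640, (cx,cy)=(1.0000,0.0000)
member 6 (3-4): L=1.1544, (cx,cy)=(0.4323,-0.9018)
member 7 (3-5): L=1.0530, (cx,cy)=(1.0000,-0.0038)
member 8 (4-5): L=1.1757, (cx,cy)=(0.4712,0.8820)
solve A·x = −loads:
  F[0-1] = -2300.8935 N (compression)
  F[0-2] = -1098.5381 N (compression)
  F[1-2] = +1953.5989 N (tension)
  F[1-3] = -1218.5610 N (compression)
  F[2-3] = -2006.0283 N (compression)
  F[2-4] = +699.8450 N (tension)
  F[3-4] = -1619.0660 N (compression)
  F[3-5] = +0.0000 N (tension)
  F[4-5] = -0.0000 N (compression)
  Rx@0 = +2270.5200 N
  Ry@0 = +1980.0428 N
  Ry@4 = +1459.9972 N

1953.599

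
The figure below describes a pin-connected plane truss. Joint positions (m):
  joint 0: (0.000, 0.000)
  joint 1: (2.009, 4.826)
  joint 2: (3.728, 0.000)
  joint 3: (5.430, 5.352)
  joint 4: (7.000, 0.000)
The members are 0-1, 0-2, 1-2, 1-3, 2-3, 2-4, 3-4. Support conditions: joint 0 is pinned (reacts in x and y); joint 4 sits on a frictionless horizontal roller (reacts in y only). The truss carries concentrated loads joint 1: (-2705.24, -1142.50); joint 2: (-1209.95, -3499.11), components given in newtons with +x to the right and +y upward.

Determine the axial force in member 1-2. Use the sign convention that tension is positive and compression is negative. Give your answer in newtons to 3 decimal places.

3333.780

N=5 nodes, M=7 members, R=3 reactions → 2N=10, M+R=10
member 0 (0-1): L=5.2275, (cx,cy)=(0.3843,0.9232)
member 1 (0-2): L=3.7280, (cx,cy)=(1.0000,0.0000)
member 2 (1-2): L=5.1230, (cx,cy)=(0.3355,-0.9420)
member 3 (1-3): L=3.4612, (cx,cy)=(0.9884,0.1520)
member 4 (2-3): L=5.6161, (cx,cy)=(0.3031,0.9530)
member 5 (2-4): L=3.2720, (cx,cy)=(1.0000,0.0000)
member 6 (3-4): L=5.5775, (cx,cy)=(0.2815,-0.9596)
solve A·x = −loads:
  F[0-1] = -4674.2307 N (compression)
  F[0-2] = -2118.8059 N (compression)
  F[1-2] = +3333.7802 N (tension)
  F[1-3] = -212.2422 N (compression)
  F[2-3] = +376.3050 N (tension)
  F[2-4] = +95.7353 N (tension)
  F[3-4] = -340.1059 N (compression)
  Rx@0 = +3915.1900 N
  Ry@0 = +4315.2562 N
  Ry@4 = +326.3538 N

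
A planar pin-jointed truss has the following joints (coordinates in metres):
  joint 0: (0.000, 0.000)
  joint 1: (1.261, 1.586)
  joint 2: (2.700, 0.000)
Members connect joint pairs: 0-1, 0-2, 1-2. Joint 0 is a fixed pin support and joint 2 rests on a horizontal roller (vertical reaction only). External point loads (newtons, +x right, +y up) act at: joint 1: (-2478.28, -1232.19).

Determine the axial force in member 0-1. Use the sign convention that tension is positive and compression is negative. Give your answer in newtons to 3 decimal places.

N=3 nodes, M=3 members, R=3 reactions → 2N=6, M+R=6
member 0 (0-1): L=2.0262, (cx,cy)=(0.6223,0.7827)
member 1 (0-2): L=2.7000, (cx,cy)=(1.0000,0.0000)
member 2 (1-2): L=2.1415, (cx,cy)=(0.6720,-0.7406)
solve A·x = −loads:
  F[0-1] = -2698.8058 N (compression)
  F[0-2] = -798.6919 N (compression)
  F[1-2] = +1188.6145 N (tension)
  Rx@0 = +2478.2800 N
  Ry@0 = +2112.4717 N
  Ry@2 = -880.2817 N

-2698.806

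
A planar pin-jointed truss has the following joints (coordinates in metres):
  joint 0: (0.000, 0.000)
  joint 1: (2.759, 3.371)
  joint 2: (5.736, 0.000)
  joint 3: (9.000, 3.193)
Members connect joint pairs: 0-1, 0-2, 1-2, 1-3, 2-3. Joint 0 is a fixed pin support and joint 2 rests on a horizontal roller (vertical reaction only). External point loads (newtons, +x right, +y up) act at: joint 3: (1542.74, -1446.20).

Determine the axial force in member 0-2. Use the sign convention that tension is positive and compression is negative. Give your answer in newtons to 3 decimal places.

166.331

N=4 nodes, M=5 members, R=3 reactions → 2N=8, M+R=8
member 0 (0-1): L=4.3561, (cx,cy)=(0.6334,0.7739)
member 1 (0-2): L=5.7360, (cx,cy)=(1.0000,0.0000)
member 2 (1-2): L=4.4974, (cx,cy)=(0.6619,-0.7496)
member 3 (1-3): L=6.2435, (cx,cy)=(0.9996,-0.0285)
member 4 (2-3): L=4.5661, (cx,cy)=(0.7148,0.6993)
solve A·x = −loads:
  F[0-1] = +2173.1764 N (tension)
  F[0-2] = +166.3309 N (tension)
  F[1-2] = -2355.3359 N (compression)
  F[1-3] = +2936.7060 N (tension)
  F[2-3] = -1948.3725 N (compression)
  Rx@0 = -1542.7400 N
  Ry@0 = -1681.7234 N
  Ry@2 = +3127.9234 N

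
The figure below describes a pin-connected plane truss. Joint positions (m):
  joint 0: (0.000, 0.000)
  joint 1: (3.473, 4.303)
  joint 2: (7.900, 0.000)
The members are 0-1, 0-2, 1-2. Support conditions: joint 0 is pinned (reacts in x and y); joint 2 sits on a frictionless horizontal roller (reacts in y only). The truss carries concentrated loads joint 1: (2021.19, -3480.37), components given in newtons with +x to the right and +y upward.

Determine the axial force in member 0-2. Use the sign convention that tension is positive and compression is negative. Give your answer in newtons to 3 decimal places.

N=3 nodes, M=3 members, R=3 reactions → 2N=6, M+R=6
member 0 (0-1): L=5.5297, (cx,cy)=(0.6281,0.7782)
member 1 (0-2): L=7.9000, (cx,cy)=(1.0000,0.0000)
member 2 (1-2): L=6.1737, (cx,cy)=(0.7171,-0.6970)
solve A·x = −loads:
  F[0-1] = -1091.5719 N (compression)
  F[0-2] = +2706.7664 N (tension)
  F[1-2] = -3774.7163 N (compression)
  Rx@0 = -2021.1900 N
  Ry@0 = +849.4199 N
  Ry@2 = +2630.9501 N

2706.766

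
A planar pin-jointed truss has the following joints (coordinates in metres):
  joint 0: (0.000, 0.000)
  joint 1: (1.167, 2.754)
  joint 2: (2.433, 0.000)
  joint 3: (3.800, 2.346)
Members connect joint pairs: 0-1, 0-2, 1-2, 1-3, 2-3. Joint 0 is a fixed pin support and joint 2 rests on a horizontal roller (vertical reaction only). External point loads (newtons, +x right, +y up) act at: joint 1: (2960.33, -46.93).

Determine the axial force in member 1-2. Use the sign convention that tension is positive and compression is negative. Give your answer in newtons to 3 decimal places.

N=4 nodes, M=5 members, R=3 reactions → 2N=8, M+R=8
member 0 (0-1): L=2.9911, (cx,cy)=(0.3902,0.9207)
member 1 (0-2): L=2.4330, (cx,cy)=(1.0000,0.0000)
member 2 (1-2): L=3.0311, (cx,cy)=(0.4177,-0.9086)
member 3 (1-3): L=2.6644, (cx,cy)=(0.9882,-0.1531)
member 4 (2-3): L=2.7152, (cx,cy)=(0.5035,0.8640)
solve A·x = −loads:
  F[0-1] = +3612.8154 N (tension)
  F[0-2] = +1550.7415 N (tension)
  F[1-2] = -3712.7780 N (compression)
  F[1-3] = +0.0000 N (tension)
  F[2-3] = -0.0000 N (compression)
  Rx@0 = -2960.3300 N
  Ry@0 = -3326.4839 N
  Ry@2 = +3373.4139 N

-3712.778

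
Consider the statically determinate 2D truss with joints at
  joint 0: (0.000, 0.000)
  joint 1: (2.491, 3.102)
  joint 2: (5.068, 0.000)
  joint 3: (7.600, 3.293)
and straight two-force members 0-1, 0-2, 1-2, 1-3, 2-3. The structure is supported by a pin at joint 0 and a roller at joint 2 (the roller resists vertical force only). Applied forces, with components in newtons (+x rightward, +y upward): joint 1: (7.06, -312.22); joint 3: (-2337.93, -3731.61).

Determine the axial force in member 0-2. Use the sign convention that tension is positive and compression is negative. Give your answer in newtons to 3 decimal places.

N=4 nodes, M=5 members, R=3 reactions → 2N=8, M+R=8
member 0 (0-1): L=3.9784, (cx,cy)=(0.6261,0.7797)
member 1 (0-2): L=5.0680, (cx,cy)=(1.0000,0.0000)
member 2 (1-2): L=4.0328, (cx,cy)=(0.6390,-0.7692)
member 3 (1-3): L=5.1126, (cx,cy)=(0.9993,0.0374)
member 4 (2-3): L=4.1539, (cx,cy)=(0.6095,0.7927)
solve A·x = −loads:
  F[0-1] = +244.6967 N (tension)
  F[0-2] = -2484.0831 N (compression)
  F[1-2] = -627.3595 N (compression)
  F[1-3] = +547.4261 N (tension)
  F[2-3] = -4732.9735 N (compression)
  Rx@0 = +2330.8700 N
  Ry@0 = -190.7936 N
  Ry@2 = +4234.6236 N

-2484.083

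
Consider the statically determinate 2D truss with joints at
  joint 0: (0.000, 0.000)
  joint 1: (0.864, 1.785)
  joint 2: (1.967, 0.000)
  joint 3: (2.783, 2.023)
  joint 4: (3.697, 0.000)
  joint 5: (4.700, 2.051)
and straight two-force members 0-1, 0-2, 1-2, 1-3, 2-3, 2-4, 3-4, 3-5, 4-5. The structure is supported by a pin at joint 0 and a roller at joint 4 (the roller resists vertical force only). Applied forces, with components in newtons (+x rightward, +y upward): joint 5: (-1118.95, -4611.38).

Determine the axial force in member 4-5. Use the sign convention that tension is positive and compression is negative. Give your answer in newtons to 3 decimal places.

-5151.861

N=6 nodes, M=9 members, R=3 reactions → 2N=12, M+R=12
member 0 (0-1): L=1.9831, (cx,cy)=(0.4357,0.9001)
member 1 (0-2): L=1.9670, (cx,cy)=(1.0000,0.0000)
member 2 (1-2): L=2.0983, (cx,cy)=(0.5257,-0.8507)
member 3 (1-3): L=1.9337, (cx,cy)=(0.9924,0.1231)
member 4 (2-3): L=2.1814, (cx,cy)=(0.3741,0.9274)
member 5 (2-4): L=1.7300, (cx,cy)=(1.0000,0.0000)
member 6 (3-4): L=2.2199, (cx,cy)=(0.4117,-0.9113)
member 7 (3-5): L=1.9172, (cx,cy)=(0.9999,0.0146)
member 8 (4-5): L=2.2831, (cx,cy)=(0.4393,0.8983)
solve A·x = −loads:
  F[0-1] = +700.2627 N (tension)
  F[0-2] = -1424.0401 N (compression)
  F[1-2] = -646.8813 N (compression)
  F[1-3] = +650.0759 N (tension)
  F[2-3] = +593.3768 N (tension)
  F[2-4] = -1986.0515 N (compression)
  F[3-4] = -673.3129 N (compression)
  F[3-5] = +1144.4478 N (tension)
  F[4-5] = -5151.8611 N (compression)
  Rx@0 = +1118.9500 N
  Ry@0 = -630.3077 N
  Ry@4 = +5241.6877 N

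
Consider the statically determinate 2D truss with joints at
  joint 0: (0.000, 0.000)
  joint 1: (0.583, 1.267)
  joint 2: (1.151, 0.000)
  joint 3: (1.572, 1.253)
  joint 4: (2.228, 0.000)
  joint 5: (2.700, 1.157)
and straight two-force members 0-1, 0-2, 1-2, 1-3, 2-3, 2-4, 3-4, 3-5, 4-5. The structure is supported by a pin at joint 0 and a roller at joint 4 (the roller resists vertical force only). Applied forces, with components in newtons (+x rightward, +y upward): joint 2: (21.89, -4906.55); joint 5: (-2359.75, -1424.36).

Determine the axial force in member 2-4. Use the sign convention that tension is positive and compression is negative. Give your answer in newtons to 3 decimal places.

N=6 nodes, M=9 members, R=3 reactions → 2N=12, M+R=12
member 0 (0-1): L=1.3947, (cx,cy)=(0.4180,0.9084)
member 1 (0-2): L=1.1510, (cx,cy)=(1.0000,0.0000)
member 2 (1-2): L=1.3885, (cx,cy)=(0.4091,-0.9125)
member 3 (1-3): L=0.9891, (cx,cy)=(0.9999,-0.0142)
member 4 (2-3): L=1.3218, (cx,cy)=(0.3185,0.9479)
member 5 (2-4): L=1.0770, (cx,cy)=(1.0000,0.0000)
member 6 (3-4): L=1.4143, (cx,cy)=(0.4638,-0.8859)
member 7 (3-5): L=1.1321, (cx,cy)=(0.9964,-0.0848)
member 8 (4-5): L=1.2496, (cx,cy)=(0.3777,0.9259)
solve A·x = −loads:
  F[0-1] = -3627.5987 N (compression)
  F[0-2] = -821.4797 N (compression)
  F[1-2] = +3658.2028 N (tension)
  F[1-3] = -3013.1672 N (compression)
  F[2-3] = +1654.6048 N (tension)
  F[2-4] = +126.1296 N (tension)
  F[3-4] = -1653.3969 N (compression)
  F[3-5] = -1725.2119 N (compression)
  F[4-5] = -1696.3281 N (compression)
  Rx@0 = +2337.8600 N
  Ry@0 = +3295.4610 N
  Ry@4 = +3035.4490 N

126.130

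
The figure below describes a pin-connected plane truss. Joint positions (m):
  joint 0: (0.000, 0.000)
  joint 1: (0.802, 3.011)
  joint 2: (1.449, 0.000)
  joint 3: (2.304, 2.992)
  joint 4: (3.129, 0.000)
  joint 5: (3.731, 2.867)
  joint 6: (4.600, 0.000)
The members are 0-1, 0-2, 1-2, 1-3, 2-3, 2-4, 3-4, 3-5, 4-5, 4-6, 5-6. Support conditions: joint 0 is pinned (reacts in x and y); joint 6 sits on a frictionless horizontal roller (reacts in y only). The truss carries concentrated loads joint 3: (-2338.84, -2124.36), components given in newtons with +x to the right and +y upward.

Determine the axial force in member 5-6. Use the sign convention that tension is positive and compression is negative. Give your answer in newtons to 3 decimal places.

477.778

N=7 nodes, M=11 members, R=3 reactions → 2N=14, M+R=14
member 0 (0-1): L=3.1160, (cx,cy)=(0.2574,0.9663)
member 1 (0-2): L=1.4490, (cx,cy)=(1.0000,0.0000)
member 2 (1-2): L=3.0797, (cx,cy)=(0.2101,-0.9777)
member 3 (1-3): L=1.5021, (cx,cy)=(0.9999,-0.0126)
member 4 (2-3): L=3.1118, (cx,cy)=(0.2748,0.9615)
member 5 (2-4): L=1.6800, (cx,cy)=(1.0000,0.0000)
member 6 (3-4): L=3.1037, (cx,cy)=(0.2658,-0.9640)
member 7 (3-5): L=1.4325, (cx,cy)=(0.9962,-0.0873)
member 8 (4-5): L=2.9295, (cx,cy)=(0.2055,0.9787)
member 9 (4-6): L=1.4710, (cx,cy)=(1.0000,0.0000)
member 10 (5-6): L=2.9958, (cx,cy)=(0.2901,-0.9570)
solve A·x = −loads:
  F[0-1] = -2671.6033 N (compression)
  F[0-2] = -1651.2147 N (compression)
  F[1-2] = +2656.6410 N (tension)
  F[1-3] = -1245.8412 N (compression)
  F[2-3] = -2701.3230 N (compression)
  F[2-4] = -350.8733 N (compression)
  F[3-4] = +453.3672 N (tension)
  F[3-5] = +231.2434 N (tension)
  F[4-5] = -446.5877 N (compression)
  F[4-6] = -138.5901 N (compression)
  F[5-6] = +477.7778 N (tension)
  Rx@0 = +2338.8400 N
  Ry@0 = +2581.5956 N
  Ry@6 = -457.2356 N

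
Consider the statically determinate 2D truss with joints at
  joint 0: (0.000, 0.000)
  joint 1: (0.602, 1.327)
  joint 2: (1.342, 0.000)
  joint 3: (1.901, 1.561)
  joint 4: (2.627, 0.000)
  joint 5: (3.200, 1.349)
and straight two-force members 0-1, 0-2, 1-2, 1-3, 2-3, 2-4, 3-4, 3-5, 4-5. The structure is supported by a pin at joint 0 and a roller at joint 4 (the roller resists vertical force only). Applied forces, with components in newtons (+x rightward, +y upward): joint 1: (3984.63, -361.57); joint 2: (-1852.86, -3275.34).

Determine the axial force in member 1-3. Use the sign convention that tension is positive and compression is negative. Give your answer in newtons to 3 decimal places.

N=6 nodes, M=9 members, R=3 reactions → 2N=12, M+R=12
member 0 (0-1): L=1.4572, (cx,cy)=(0.4131,0.9107)
member 1 (0-2): L=1.3420, (cx,cy)=(1.0000,0.0000)
member 2 (1-2): L=1.5194, (cx,cy)=(0.4870,-0.8734)
member 3 (1-3): L=1.3199, (cx,cy)=(0.9842,0.1773)
member 4 (2-3): L=1.6581, (cx,cy)=(0.3371,0.9415)
member 5 (2-4): L=1.2850, (cx,cy)=(1.0000,0.0000)
member 6 (3-4): L=1.7216, (cx,cy)=(0.4217,-0.9067)
member 7 (3-5): L=1.3162, (cx,cy)=(0.9869,-0.1611)
member 8 (4-5): L=1.4657, (cx,cy)=(0.3910,0.9204)
solve A·x = −loads:
  F[0-1] = +144.8848 N (tension)
  F[0-2] = +2071.9137 N (tension)
  F[1-2] = -1249.0868 N (compression)
  F[1-3] = -3369.7984 N (compression)
  F[2-3] = +4637.7866 N (tension)
  F[2-4] = +1752.8423 N (tension)
  F[3-4] = -4156.5256 N (compression)
  F[3-5] = +0.0000 N (tension)
  F[4-5] = -0.0000 N (compression)
  Rx@0 = -2131.7700 N
  Ry@0 = -131.9425 N
  Ry@4 = +3768.8525 N

-3369.798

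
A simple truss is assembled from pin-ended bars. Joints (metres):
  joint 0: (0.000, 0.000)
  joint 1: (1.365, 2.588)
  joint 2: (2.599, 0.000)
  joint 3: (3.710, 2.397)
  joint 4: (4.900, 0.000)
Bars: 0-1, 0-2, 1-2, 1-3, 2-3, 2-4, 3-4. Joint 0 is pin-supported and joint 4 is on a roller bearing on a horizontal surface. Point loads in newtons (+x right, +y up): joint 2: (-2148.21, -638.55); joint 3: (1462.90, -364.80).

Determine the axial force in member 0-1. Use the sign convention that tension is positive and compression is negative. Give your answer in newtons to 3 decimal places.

369.894

N=5 nodes, M=7 members, R=3 reactions → 2N=10, M+R=10
member 0 (0-1): L=2.9259, (cx,cy)=(0.4665,0.8845)
member 1 (0-2): L=2.5990, (cx,cy)=(1.0000,0.0000)
member 2 (1-2): L=2.8671, (cx,cy)=(0.4304,-0.9026)
member 3 (1-3): L=2.3528, (cx,cy)=(0.9967,-0.0812)
member 4 (2-3): L=2.6420, (cx,cy)=(0.4205,0.9073)
member 5 (2-4): L=2.3010, (cx,cy)=(1.0000,0.0000)
member 6 (3-4): L=2.6761, (cx,cy)=(0.4447,-0.8957)
solve A·x = −loads:
  F[0-1] = +369.8936 N (tension)
  F[0-2] = -857.8731 N (compression)
  F[1-2] = -393.3097 N (compression)
  F[1-3] = +342.9732 N (tension)
  F[2-3] = +1095.1028 N (tension)
  F[2-4] = +660.5441 N (tension)
  F[3-4] = -1485.4677 N (compression)
  Rx@0 = +685.3100 N
  Ry@0 = -327.1746 N
  Ry@4 = +1330.5246 N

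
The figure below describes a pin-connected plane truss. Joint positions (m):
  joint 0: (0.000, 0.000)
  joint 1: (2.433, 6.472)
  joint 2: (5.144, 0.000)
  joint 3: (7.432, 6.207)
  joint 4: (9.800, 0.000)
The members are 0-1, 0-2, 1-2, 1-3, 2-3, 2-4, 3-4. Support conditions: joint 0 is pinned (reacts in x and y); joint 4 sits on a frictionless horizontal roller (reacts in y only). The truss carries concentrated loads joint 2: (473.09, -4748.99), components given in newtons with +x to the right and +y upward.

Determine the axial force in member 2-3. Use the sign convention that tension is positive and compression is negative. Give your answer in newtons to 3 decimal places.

2553.079

N=5 nodes, M=7 members, R=3 reactions → 2N=10, M+R=10
member 0 (0-1): L=6.9142, (cx,cy)=(0.3519,0.9360)
member 1 (0-2): L=5.1440, (cx,cy)=(1.0000,0.0000)
member 2 (1-2): L=7.0169, (cx,cy)=(0.3864,-0.9224)
member 3 (1-3): L=5.0060, (cx,cy)=(0.9986,-0.0529)
member 4 (2-3): L=6.6153, (cx,cy)=(0.3459,0.9383)
member 5 (2-4): L=4.6560, (cx,cy)=(1.0000,0.0000)
member 6 (3-4): L=6.6434, (cx,cy)=(0.3564,-0.9343)
solve A·x = −loads:
  F[0-1] = -2410.4165 N (compression)
  F[0-2] = +1321.2773 N (tension)
  F[1-2] = +2551.6094 N (tension)
  F[1-3] = -1836.5900 N (compression)
  F[2-3] = +2553.0794 N (tension)
  F[2-4] = +950.9903 N (tension)
  F[3-4] = -2667.9789 N (compression)
  Rx@0 = -473.0900 N
  Ry@0 = +2256.2548 N
  Ry@4 = +2492.7352 N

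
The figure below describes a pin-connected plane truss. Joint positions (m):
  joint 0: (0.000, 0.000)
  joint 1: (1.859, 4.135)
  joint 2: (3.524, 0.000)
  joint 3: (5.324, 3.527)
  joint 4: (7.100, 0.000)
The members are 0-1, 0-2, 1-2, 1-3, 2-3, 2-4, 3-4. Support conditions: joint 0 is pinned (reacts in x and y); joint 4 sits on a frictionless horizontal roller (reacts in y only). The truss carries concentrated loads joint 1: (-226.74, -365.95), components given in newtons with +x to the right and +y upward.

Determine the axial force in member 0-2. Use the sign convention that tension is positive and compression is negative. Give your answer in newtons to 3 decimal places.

N=5 nodes, M=7 members, R=3 reactions → 2N=10, M+R=10
member 0 (0-1): L=4.5337, (cx,cy)=(0.4100,0.9121)
member 1 (0-2): L=3.5240, (cx,cy)=(1.0000,0.0000)
member 2 (1-2): L=4.4576, (cx,cy)=(0.3735,-0.9276)
member 3 (1-3): L=3.5179, (cx,cy)=(0.9850,-0.1728)
member 4 (2-3): L=3.9598, (cx,cy)=(0.4546,0.8907)
member 5 (2-4): L=3.5760, (cx,cy)=(1.0000,0.0000)
member 6 (3-4): L=3.9489, (cx,cy)=(0.4497,-0.8932)
solve A·x = −loads:
  F[0-1] = -440.9605 N (compression)
  F[0-2] = -45.9269 N (compression)
  F[1-2] = +32.6840 N (tension)
  F[1-3] = +34.2341 N (tension)
  F[2-3] = -34.0385 N (compression)
  F[2-4] = -18.2459 N (compression)
  F[3-4] = +40.5696 N (tension)
  Rx@0 = +226.7400 N
  Ry@0 = +402.1850 N
  Ry@4 = -36.2350 N

-45.927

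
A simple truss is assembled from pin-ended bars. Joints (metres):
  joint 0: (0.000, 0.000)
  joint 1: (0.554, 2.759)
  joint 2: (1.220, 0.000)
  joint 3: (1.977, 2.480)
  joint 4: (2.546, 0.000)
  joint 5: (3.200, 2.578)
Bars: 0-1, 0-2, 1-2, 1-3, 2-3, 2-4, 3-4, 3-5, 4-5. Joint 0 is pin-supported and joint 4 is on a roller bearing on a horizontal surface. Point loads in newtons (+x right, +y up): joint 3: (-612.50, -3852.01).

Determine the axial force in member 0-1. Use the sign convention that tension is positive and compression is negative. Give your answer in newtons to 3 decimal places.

-1486.592

N=6 nodes, M=9 members, R=3 reactions → 2N=12, M+R=12
member 0 (0-1): L=2.8141, (cx,cy)=(0.1969,0.9804)
member 1 (0-2): L=1.2200, (cx,cy)=(1.0000,0.0000)
member 2 (1-2): L=2.8382, (cx,cy)=(0.2347,-0.9721)
member 3 (1-3): L=1.4501, (cx,cy)=(0.9813,-0.1924)
member 4 (2-3): L=2.5930, (cx,cy)=(0.2919,0.9564)
member 5 (2-4): L=1.3260, (cx,cy)=(1.0000,0.0000)
member 6 (3-4): L=2.5444, (cx,cy)=(0.2236,-0.9747)
member 7 (3-5): L=1.2269, (cx,cy)=(0.9968,0.0799)
member 8 (4-5): L=2.6597, (cx,cy)=(0.2459,0.9693)
solve A·x = −loads:
  F[0-1] = -1486.5920 N (compression)
  F[0-2] = -319.8379 N (compression)
  F[1-2] = +1635.8117 N (tension)
  F[1-3] = -689.3889 N (compression)
  F[2-3] = -1662.5681 N (compression)
  F[2-4] = +549.3857 N (tension)
  F[3-4] = -2456.7265 N (compression)
  F[3-5] = -0.0000 N (tension)
  F[4-5] = +0.0000 N (tension)
  Rx@0 = +612.5000 N
  Ry@0 = +1457.4995 N
  Ry@4 = +2394.5105 N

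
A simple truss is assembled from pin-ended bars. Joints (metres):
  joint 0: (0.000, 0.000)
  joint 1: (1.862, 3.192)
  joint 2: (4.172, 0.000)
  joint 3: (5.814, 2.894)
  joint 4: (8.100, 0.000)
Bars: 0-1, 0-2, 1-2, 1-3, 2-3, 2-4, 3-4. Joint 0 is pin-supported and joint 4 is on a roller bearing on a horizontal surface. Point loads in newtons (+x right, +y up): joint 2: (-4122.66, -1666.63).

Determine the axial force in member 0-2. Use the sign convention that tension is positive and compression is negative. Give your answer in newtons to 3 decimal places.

-3651.203

N=5 nodes, M=7 members, R=3 reactions → 2N=10, M+R=10
member 0 (0-1): L=3.6954, (cx,cy)=(0.5039,0.8638)
member 1 (0-2): L=4.1720, (cx,cy)=(1.0000,0.0000)
member 2 (1-2): L=3.9402, (cx,cy)=(0.5863,-0.8101)
member 3 (1-3): L=3.9632, (cx,cy)=(0.9972,-0.0752)
member 4 (2-3): L=3.3274, (cx,cy)=(0.4935,0.8698)
member 5 (2-4): L=3.9280, (cx,cy)=(1.0000,0.0000)
member 6 (3-4): L=3.6880, (cx,cy)=(0.6199,-0.7847)
solve A·x = −loads:
  F[0-1] = -935.6708 N (compression)
  F[0-2] = -3651.2026 N (compression)
  F[1-2] = +1101.6487 N (tension)
  F[1-3] = -1120.4915 N (compression)
  F[2-3] = +890.0960 N (tension)
  F[2-4] = +678.0726 N (tension)
  F[3-4] = -1093.9208 N (compression)
  Rx@0 = +4122.6600 N
  Ry@0 = +808.2127 N
  Ry@4 = +858.4173 N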